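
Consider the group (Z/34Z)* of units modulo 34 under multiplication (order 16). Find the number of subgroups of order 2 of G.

1

|G| = 16 and 2 | 16, so subgroups of order 2 are possible by Lagrange.
The subgroups of order 2 are: {1, 33}.
So G has 1 subgroup of order 2.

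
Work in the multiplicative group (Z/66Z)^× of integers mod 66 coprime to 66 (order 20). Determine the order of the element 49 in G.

5

Compute successive powers of 49 mod 66: 49, 25, 37, 31, 1; 49^5 ≡ 1 (mod 66).
So |⟨49⟩| = 5.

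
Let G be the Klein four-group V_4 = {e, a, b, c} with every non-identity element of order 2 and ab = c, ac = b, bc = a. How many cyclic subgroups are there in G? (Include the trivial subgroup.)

4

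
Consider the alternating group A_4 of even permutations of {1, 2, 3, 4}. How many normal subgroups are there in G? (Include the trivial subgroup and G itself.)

3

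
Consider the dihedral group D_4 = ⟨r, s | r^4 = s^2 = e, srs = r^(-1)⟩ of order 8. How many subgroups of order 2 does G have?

5

|G| = 8 and 2 | 8, so subgroups of order 2 are possible by Lagrange.
The subgroups of order 2 are: {e, r^2}; {e, r^2s}; {e, r^3s}; {e, rs}; … (5 in all).
So G has 5 subgroups of order 2.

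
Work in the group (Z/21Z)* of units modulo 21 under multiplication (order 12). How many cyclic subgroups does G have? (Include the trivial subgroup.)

Group the elements of G by the cyclic subgroup they generate; each cyclic subgroup of order d accounts for φ(d) elements.
Cyclic subgroups by order — order 1: 1; order 2: 3; order 3: 1; order 6: 3.
Total: 8.

8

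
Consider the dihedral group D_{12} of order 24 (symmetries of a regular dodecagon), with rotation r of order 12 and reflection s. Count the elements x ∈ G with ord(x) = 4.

2

The elements of order 4 are: r^3, r^9.
That's 2.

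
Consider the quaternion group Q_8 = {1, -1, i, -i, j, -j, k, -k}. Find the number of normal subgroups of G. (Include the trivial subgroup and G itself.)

G has 6 subgroups. Checking conjugation-invariance by order — order 1: 1/1 normal; order 2: 1/1 normal; order 4: 3/3 normal; order 8: 1/1 normal.
Total normal subgroups: 6.

6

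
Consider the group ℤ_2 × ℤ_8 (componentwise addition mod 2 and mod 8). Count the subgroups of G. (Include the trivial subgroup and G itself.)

11

|G| = 16, so by Lagrange every subgroup order divides 16. Divisors: 1, 2, 4, 8, 16.
Subgroups by order — order 1: 1; order 2: 3; order 4: 3; order 8: 3; order 16: 1.
Total: 1 + 3 + 3 + 3 + 1 = 11.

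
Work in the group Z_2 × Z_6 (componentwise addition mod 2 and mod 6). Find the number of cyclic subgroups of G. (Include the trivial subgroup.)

8

Each element a generates a cyclic subgroup ⟨a⟩; distinct elements may generate the same one (a cyclic group of order d has φ(d) generators).
Cyclic subgroups by order — order 1: 1; order 2: 3; order 3: 1; order 6: 3.
Total: 8.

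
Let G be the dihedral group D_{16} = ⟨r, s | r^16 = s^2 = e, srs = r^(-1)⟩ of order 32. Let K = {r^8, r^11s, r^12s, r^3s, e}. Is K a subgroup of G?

No

|K| = 5 does not divide |G| = 32, so by Lagrange K is not a subgroup.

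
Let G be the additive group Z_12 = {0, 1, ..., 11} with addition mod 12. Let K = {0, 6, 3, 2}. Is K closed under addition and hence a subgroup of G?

No

2 ∈ K but its inverse 10 ∉ K, so K is not a subgroup.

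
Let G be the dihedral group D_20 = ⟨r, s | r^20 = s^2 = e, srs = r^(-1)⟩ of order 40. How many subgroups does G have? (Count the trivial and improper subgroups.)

|G| = 40, so by Lagrange every subgroup order divides 40. Divisors: 1, 2, 4, 5, 8, 10, 20, 40.
Subgroups by order — order 1: 1; order 2: 21; order 4: 11; order 5: 1; order 8: 5; order 10: 5; order 20: 3; order 40: 1.
Total: 1 + 21 + 11 + 1 + 5 + 5 + 3 + 1 = 48.

48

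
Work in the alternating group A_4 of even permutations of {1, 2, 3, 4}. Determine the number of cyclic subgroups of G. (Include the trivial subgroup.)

A cyclic subgroup of order d is generated by each of its φ(d) elements of order d, so the cyclic subgroups of order d number (#elements of order d)/φ(d).
Cyclic subgroups by order — order 1: 1; order 2: 3; order 3: 4.
Total: 8.

8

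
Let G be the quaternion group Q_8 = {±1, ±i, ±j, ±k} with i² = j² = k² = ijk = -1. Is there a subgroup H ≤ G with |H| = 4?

Yes

4 | 8. A subgroup of order 4 is {1, -1, i, -i}.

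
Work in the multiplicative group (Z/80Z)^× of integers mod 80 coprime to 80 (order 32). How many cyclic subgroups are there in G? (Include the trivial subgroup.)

20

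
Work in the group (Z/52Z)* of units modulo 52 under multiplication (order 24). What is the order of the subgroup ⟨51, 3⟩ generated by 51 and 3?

|⟨51⟩| = 2 and |⟨3⟩| = 6, so |H| is a multiple of lcm(2, 6) = 6 and divides |G| = 24.
Closing under the operation: H = {1, 3, 9, 17, 23, 25, 27, 29, 35, 43, 49, 51}, so |H| = 12.

12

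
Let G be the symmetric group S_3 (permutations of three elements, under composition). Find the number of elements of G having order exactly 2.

3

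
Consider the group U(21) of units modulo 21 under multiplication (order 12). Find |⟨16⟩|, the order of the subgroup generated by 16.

Compute successive powers of 16 mod 21: 16, 4, 1; 16^3 ≡ 1 (mod 21).
So |⟨16⟩| = 3.

3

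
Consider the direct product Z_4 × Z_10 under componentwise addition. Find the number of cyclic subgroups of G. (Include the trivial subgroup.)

12

Each element a generates a cyclic subgroup ⟨a⟩; distinct elements may generate the same one (a cyclic group of order d has φ(d) generators).
Cyclic subgroups by order — order 1: 1; order 2: 3; order 4: 2; order 5: 1; order 10: 3; order 20: 2.
Total: 12.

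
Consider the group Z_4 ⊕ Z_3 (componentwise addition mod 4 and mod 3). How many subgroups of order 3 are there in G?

|G| = 12 and 3 | 12, so subgroups of order 3 are possible by Lagrange.
The subgroups of order 3 are: {(0,0), (0,1), (0,2)}.
So G has 1 subgroup of order 3.

1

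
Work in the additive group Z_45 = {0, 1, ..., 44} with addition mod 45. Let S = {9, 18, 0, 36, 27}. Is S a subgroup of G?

|S| = 5 divides |G| = 45, consistent with Lagrange.
S contains the identity, every element's inverse is in S, and S is closed under +: it is a subgroup.
In fact S = ⟨18⟩.

Yes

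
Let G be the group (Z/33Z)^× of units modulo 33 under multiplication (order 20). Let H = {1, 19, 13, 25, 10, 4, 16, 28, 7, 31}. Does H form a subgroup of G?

Yes

|H| = 10 divides |G| = 20, consistent with Lagrange.
H contains the identity, every element's inverse is in H, and H is closed under ·: it is a subgroup.
In fact H = ⟨7⟩.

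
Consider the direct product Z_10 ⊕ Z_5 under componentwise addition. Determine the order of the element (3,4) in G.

The order of (3,4) in Z_10 × Z_5 is lcm(ord(3) in Z_10, ord(4) in Z_5).
ord(3) = 10 and ord(4) = 5, so |⟨(3,4)⟩| = lcm(10, 5) = 10.

10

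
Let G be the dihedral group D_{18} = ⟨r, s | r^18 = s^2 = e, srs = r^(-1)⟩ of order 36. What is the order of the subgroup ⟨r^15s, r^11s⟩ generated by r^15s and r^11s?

|⟨r^15s⟩| = 2 and |⟨r^11s⟩| = 2, so |H| is a multiple of lcm(2, 2) = 2 and divides |G| = 36.
Closing under the operation: H = {e, r^2, r^4, r^6, r^8, r^10, r^12, r^14, r^16, rs, r^3s, r^5s, r^7s, r^9s, r^11s, r^13s, r^15s, r^17s}, so |H| = 18.

18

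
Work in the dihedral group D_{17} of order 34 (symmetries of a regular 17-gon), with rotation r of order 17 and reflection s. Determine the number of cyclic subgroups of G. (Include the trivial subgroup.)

19

Each element a generates a cyclic subgroup ⟨a⟩; distinct elements may generate the same one (a cyclic group of order d has φ(d) generators).
Cyclic subgroups by order — order 1: 1; order 2: 17; order 17: 1.
Total: 19.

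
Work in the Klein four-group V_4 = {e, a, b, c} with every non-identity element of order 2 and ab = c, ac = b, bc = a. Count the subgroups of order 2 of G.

|G| = 4 and 2 | 4, so subgroups of order 2 are possible by Lagrange.
The subgroups of order 2 are: {e, a}; {e, b}; {e, c}.
So G has 3 subgroups of order 2.

3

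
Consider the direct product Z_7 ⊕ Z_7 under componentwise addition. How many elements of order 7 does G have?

48

An element (a,b) has order lcm(ord(a), ord(b)); count pairs with lcm equal to 7.
Enumerating gives 48 such elements.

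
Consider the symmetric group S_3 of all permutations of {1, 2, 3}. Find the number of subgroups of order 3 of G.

1

|G| = 6 and 3 | 6, so subgroups of order 3 are possible by Lagrange.
The subgroups of order 3 are: {e, (1 2 3), (1 3 2)}.
So G has 1 subgroup of order 3.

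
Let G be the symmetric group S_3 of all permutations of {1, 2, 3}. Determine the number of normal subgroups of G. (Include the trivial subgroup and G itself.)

3

G has 6 subgroups. Checking conjugation-invariance by order — order 1: 1/1 normal; order 2: 0/3 normal; order 3: 1/1 normal; order 6: 1/1 normal.
Total normal subgroups: 3.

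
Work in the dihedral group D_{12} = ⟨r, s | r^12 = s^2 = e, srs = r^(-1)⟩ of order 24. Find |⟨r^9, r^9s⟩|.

|⟨r^9⟩| = 4 and |⟨r^9s⟩| = 2, so |H| is a multiple of lcm(4, 2) = 4 and divides |G| = 24.
Closing under the operation: H = {e, r^3, r^6, r^9, s, r^3s, r^6s, r^9s}, so |H| = 8.

8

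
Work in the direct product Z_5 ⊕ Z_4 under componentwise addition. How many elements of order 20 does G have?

8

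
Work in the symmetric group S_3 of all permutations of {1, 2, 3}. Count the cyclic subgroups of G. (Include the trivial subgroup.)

5

A cyclic subgroup of order d is generated by each of its φ(d) elements of order d, so the cyclic subgroups of order d number (#elements of order d)/φ(d).
Cyclic subgroups by order — order 1: 1; order 2: 3; order 3: 1.
Total: 5.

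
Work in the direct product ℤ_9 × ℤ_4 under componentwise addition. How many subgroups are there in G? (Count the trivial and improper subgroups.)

9

|G| = 36, so by Lagrange every subgroup order divides 36. Divisors: 1, 2, 3, 4, 6, 9, 12, 18, 36.
Subgroups by order — order 1: 1; order 2: 1; order 3: 1; order 4: 1; order 6: 1; order 9: 1; order 12: 1; order 18: 1; order 36: 1.
Total: 1 + 1 + 1 + 1 + 1 + 1 + 1 + 1 + 1 = 9.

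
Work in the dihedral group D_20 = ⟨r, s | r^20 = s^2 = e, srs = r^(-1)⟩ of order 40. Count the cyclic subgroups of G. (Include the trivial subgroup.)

26

Each element a generates a cyclic subgroup ⟨a⟩; distinct elements may generate the same one (a cyclic group of order d has φ(d) generators).
Cyclic subgroups by order — order 1: 1; order 2: 21; order 4: 1; order 5: 1; order 10: 1; order 20: 1.
Total: 26.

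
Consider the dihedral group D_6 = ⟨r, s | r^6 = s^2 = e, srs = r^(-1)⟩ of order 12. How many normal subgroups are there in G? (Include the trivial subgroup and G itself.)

G has 16 subgroups. Checking conjugation-invariance by order — order 1: 1/1 normal; order 2: 1/7 normal; order 3: 1/1 normal; order 4: 0/3 normal; order 6: 3/3 normal; order 12: 1/1 normal.
Total normal subgroups: 7.

7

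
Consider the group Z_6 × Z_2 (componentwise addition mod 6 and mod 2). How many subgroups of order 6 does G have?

3

|G| = 12 and 6 | 12, so subgroups of order 6 are possible by Lagrange.
The subgroups of order 6 are: {(0,0), (0,1), (2,0), (2,1), (4,0), (4,1)}; {(0,0), (1,0), (2,0), (3,0), (4,0), (5,0)}; {(0,0), (1,1), (2,0), (3,1), (4,0), (5,1)}.
So G has 3 subgroups of order 6.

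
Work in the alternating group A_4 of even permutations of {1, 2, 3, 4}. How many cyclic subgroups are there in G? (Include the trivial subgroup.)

Each element a generates a cyclic subgroup ⟨a⟩; distinct elements may generate the same one (a cyclic group of order d has φ(d) generators).
Cyclic subgroups by order — order 1: 1; order 2: 3; order 3: 4.
Total: 8.

8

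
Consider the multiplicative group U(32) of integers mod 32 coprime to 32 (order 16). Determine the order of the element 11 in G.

Compute successive powers of 11 mod 32: 11, 25, 19, 17, 27, 9, 3, 1; 11^8 ≡ 1 (mod 32).
So |⟨11⟩| = 8.

8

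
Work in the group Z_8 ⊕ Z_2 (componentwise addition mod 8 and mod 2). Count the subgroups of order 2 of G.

|G| = 16 and 2 | 16, so subgroups of order 2 are possible by Lagrange.
The subgroups of order 2 are: {(0,0), (0,1)}; {(0,0), (4,0)}; {(0,0), (4,1)}.
So G has 3 subgroups of order 2.

3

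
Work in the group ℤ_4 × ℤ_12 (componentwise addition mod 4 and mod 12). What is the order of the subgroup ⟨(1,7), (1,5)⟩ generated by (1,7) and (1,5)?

|⟨(1,7)⟩| = 12 and |⟨(1,5)⟩| = 12, so |H| is a multiple of lcm(12, 12) = 12 and divides |G| = 48.
Closing under the operation: H = {(0,0), (0,2), (0,4), (0,6), (0,8), (0,10), (1,1), (1,3), (1,5), (1,7), (1,9), (1,11), (2,0), (2,2), (2,4), (2,6), (2,8), (2,10), (3,1), (3,3), (3,5), (3,7), (3,9), (3,11)}, so |H| = 24.

24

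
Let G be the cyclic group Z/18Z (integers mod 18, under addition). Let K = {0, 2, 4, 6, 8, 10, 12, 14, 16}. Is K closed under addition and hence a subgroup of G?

|K| = 9 divides |G| = 18, consistent with Lagrange.
K contains the identity, every element's inverse is in K, and K is closed under +: it is a subgroup.
In fact K = ⟨2⟩.

Yes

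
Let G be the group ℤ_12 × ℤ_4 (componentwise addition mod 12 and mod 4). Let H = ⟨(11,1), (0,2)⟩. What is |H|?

24

|⟨(11,1)⟩| = 12 and |⟨(0,2)⟩| = 2, so |H| is a multiple of lcm(12, 2) = 12 and divides |G| = 48.
Closing under the operation: H = {(0,0), (0,2), (1,1), (1,3), (2,0), (2,2), (3,1), (3,3), (4,0), (4,2), (5,1), (5,3), (6,0), (6,2), (7,1), (7,3), (8,0), (8,2), (9,1), (9,3), (10,0), (10,2), (11,1), (11,3)}, so |H| = 24.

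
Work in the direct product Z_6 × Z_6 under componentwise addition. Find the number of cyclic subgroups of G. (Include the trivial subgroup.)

20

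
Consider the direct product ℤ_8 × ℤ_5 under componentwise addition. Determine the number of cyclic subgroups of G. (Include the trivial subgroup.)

Each element a generates a cyclic subgroup ⟨a⟩; distinct elements may generate the same one (a cyclic group of order d has φ(d) generators).
Cyclic subgroups by order — order 1: 1; order 2: 1; order 4: 1; order 5: 1; order 8: 1; order 10: 1; order 20: 1; order 40: 1.
Total: 8.

8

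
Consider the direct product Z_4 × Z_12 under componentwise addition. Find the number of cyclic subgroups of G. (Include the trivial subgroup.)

20

Each element a generates a cyclic subgroup ⟨a⟩; distinct elements may generate the same one (a cyclic group of order d has φ(d) generators).
Cyclic subgroups by order — order 1: 1; order 2: 3; order 3: 1; order 4: 6; order 6: 3; order 12: 6.
Total: 20.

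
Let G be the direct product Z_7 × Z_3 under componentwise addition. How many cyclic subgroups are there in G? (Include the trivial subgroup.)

Group the elements of G by the cyclic subgroup they generate; each cyclic subgroup of order d accounts for φ(d) elements.
Cyclic subgroups by order — order 1: 1; order 3: 1; order 7: 1; order 21: 1.
Total: 4.

4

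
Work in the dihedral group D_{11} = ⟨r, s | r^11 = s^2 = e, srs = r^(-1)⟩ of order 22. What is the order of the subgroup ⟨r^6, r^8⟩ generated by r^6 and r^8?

11

|⟨r^6⟩| = 11 and |⟨r^8⟩| = 11, so |H| is a multiple of lcm(11, 11) = 11 and divides |G| = 22.
Closing under the operation: H = {e, r, r^2, r^3, r^4, r^5, r^6, r^7, r^8, r^9, r^10}, so |H| = 11.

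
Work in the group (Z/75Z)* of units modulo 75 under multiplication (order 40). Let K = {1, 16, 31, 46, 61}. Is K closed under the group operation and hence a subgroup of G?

|K| = 5 divides |G| = 40, consistent with Lagrange.
K contains the identity, every element's inverse is in K, and K is closed under ·: it is a subgroup.
In fact K = ⟨16⟩.

Yes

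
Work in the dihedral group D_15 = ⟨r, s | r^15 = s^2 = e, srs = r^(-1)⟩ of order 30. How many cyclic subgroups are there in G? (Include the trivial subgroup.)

19

A cyclic subgroup of order d is generated by each of its φ(d) elements of order d, so the cyclic subgroups of order d number (#elements of order d)/φ(d).
Cyclic subgroups by order — order 1: 1; order 2: 15; order 3: 1; order 5: 1; order 15: 1.
Total: 19.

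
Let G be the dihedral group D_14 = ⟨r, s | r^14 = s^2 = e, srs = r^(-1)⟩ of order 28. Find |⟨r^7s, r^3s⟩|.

|⟨r^7s⟩| = 2 and |⟨r^3s⟩| = 2, so |H| is a multiple of lcm(2, 2) = 2 and divides |G| = 28.
Closing under the operation: H = {e, r^2, r^4, r^6, r^8, r^10, r^12, rs, r^3s, r^5s, r^7s, r^9s, r^11s, r^13s}, so |H| = 14.

14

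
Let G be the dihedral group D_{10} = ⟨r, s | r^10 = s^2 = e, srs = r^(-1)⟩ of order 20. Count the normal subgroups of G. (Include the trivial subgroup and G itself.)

7

G has 22 subgroups. Checking conjugation-invariance by order — order 1: 1/1 normal; order 2: 1/11 normal; order 4: 0/5 normal; order 5: 1/1 normal; order 10: 3/3 normal; order 20: 1/1 normal.
Total normal subgroups: 7.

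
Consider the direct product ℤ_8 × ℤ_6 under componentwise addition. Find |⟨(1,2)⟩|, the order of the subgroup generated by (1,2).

The order of (1,2) in Z_8 × Z_6 is lcm(ord(1) in Z_8, ord(2) in Z_6).
ord(1) = 8 and ord(2) = 3, so |⟨(1,2)⟩| = lcm(8, 3) = 24.

24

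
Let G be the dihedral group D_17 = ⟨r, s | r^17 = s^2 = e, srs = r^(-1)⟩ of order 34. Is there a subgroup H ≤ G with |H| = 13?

13 does not divide |G| = 34, so by Lagrange no subgroup of order 13 exists.

No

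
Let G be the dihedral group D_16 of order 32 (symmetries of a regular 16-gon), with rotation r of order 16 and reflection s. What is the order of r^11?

16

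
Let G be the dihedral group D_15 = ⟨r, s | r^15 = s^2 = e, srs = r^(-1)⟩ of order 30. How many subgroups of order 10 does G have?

|G| = 30 and 10 | 30, so subgroups of order 10 are possible by Lagrange.
The subgroups of order 10 are: {e, r^3, r^6, r^9, r^12, rs, r^4s, r^7s, r^10s, r^13s}; {e, r^3, r^6, r^9, r^12, r^2s, r^5s, r^8s, r^11s, r^14s}; {e, r^3, r^6, r^9, r^12, s, r^3s, r^6s, r^9s, r^12s}.
So G has 3 subgroups of order 10.

3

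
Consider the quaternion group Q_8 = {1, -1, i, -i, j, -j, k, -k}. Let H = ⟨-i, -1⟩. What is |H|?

|⟨-i⟩| = 4 and |⟨-1⟩| = 2, so |H| is a multiple of lcm(4, 2) = 4 and divides |G| = 8.
Closing under the operation: H = {1, -1, i, -i}, so |H| = 4.

4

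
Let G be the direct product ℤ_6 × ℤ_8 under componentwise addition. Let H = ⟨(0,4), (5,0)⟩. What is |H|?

12

|⟨(0,4)⟩| = 2 and |⟨(5,0)⟩| = 6, so |H| is a multiple of lcm(2, 6) = 6 and divides |G| = 48.
Closing under the operation: H = {(0,0), (0,4), (1,0), (1,4), (2,0), (2,4), (3,0), (3,4), (4,0), (4,4), (5,0), (5,4)}, so |H| = 12.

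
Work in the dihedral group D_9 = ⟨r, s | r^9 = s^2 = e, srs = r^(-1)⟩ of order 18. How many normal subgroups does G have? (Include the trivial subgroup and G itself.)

4

G has 16 subgroups. Checking conjugation-invariance by order — order 1: 1/1 normal; order 2: 0/9 normal; order 3: 1/1 normal; order 6: 0/3 normal; order 9: 1/1 normal; order 18: 1/1 normal.
Total normal subgroups: 4.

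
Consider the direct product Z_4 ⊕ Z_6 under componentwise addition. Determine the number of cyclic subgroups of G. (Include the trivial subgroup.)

12

Each element a generates a cyclic subgroup ⟨a⟩; distinct elements may generate the same one (a cyclic group of order d has φ(d) generators).
Cyclic subgroups by order — order 1: 1; order 2: 3; order 3: 1; order 4: 2; order 6: 3; order 12: 2.
Total: 12.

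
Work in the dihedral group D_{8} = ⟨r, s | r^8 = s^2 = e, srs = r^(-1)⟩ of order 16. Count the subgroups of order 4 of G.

|G| = 16 and 4 | 16, so subgroups of order 4 are possible by Lagrange.
The subgroups of order 4 are: {e, r^2, r^4, r^6}; {e, r^4, r^2s, r^6s}; {e, r^4, r^3s, r^7s}; {e, r^4, s, r^4s}; … (5 in all).
So G has 5 subgroups of order 4.

5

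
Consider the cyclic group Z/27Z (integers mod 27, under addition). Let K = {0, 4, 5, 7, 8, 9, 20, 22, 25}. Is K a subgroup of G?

4 ∈ K but its inverse 23 ∉ K, so K is not a subgroup.

No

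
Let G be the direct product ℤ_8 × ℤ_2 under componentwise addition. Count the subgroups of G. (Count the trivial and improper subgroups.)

11

|G| = 16, so by Lagrange every subgroup order divides 16. Divisors: 1, 2, 4, 8, 16.
Subgroups by order — order 1: 1; order 2: 3; order 4: 3; order 8: 3; order 16: 1.
Total: 1 + 3 + 3 + 3 + 1 = 11.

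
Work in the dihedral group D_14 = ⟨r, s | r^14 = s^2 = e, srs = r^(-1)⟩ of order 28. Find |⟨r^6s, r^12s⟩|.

14

|⟨r^6s⟩| = 2 and |⟨r^12s⟩| = 2, so |H| is a multiple of lcm(2, 2) = 2 and divides |G| = 28.
Closing under the operation: H = {e, r^2, r^4, r^6, r^8, r^10, r^12, s, r^2s, r^4s, r^6s, r^8s, r^10s, r^12s}, so |H| = 14.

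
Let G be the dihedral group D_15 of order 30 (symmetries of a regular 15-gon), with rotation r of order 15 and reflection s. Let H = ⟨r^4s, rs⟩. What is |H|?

10

|⟨r^4s⟩| = 2 and |⟨rs⟩| = 2, so |H| is a multiple of lcm(2, 2) = 2 and divides |G| = 30.
Closing under the operation: H = {e, r^3, r^6, r^9, r^12, rs, r^4s, r^7s, r^10s, r^13s}, so |H| = 10.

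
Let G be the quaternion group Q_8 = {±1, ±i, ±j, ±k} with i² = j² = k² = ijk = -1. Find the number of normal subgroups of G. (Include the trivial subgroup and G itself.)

6

G has 6 subgroups. Checking conjugation-invariance by order — order 1: 1/1 normal; order 2: 1/1 normal; order 4: 3/3 normal; order 8: 1/1 normal.
Total normal subgroups: 6.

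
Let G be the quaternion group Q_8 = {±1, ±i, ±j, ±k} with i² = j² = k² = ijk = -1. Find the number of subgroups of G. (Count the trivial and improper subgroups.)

6

|G| = 8, so by Lagrange every subgroup order divides 8. Divisors: 1, 2, 4, 8.
Subgroups by order — order 1: 1; order 2: 1; order 4: 3; order 8: 1.
Total: 1 + 1 + 3 + 1 = 6.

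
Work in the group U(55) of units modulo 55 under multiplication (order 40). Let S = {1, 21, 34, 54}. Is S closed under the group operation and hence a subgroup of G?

Yes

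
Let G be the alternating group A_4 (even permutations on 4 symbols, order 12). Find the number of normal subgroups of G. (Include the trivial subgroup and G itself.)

G has 10 subgroups. Checking conjugation-invariance by order — order 1: 1/1 normal; order 2: 0/3 normal; order 3: 0/4 normal; order 4: 1/1 normal; order 12: 1/1 normal.
Total normal subgroups: 3.

3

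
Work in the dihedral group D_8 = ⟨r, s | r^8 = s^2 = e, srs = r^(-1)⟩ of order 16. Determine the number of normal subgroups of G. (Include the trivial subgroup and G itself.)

7

G has 19 subgroups. Checking conjugation-invariance by order — order 1: 1/1 normal; order 2: 1/9 normal; order 4: 1/5 normal; order 8: 3/3 normal; order 16: 1/1 normal.
Total normal subgroups: 7.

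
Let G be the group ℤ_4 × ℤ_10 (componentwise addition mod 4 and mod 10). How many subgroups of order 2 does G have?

|G| = 40 and 2 | 40, so subgroups of order 2 are possible by Lagrange.
The subgroups of order 2 are: {(0,0), (0,5)}; {(0,0), (2,0)}; {(0,0), (2,5)}.
So G has 3 subgroups of order 2.

3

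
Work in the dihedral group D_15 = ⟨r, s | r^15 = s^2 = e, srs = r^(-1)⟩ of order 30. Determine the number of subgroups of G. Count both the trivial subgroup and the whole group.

|G| = 30, so by Lagrange every subgroup order divides 30. Divisors: 1, 2, 3, 5, 6, 10, 15, 30.
Subgroups by order — order 1: 1; order 2: 15; order 3: 1; order 5: 1; order 6: 5; order 10: 3; order 15: 1; order 30: 1.
Total: 1 + 15 + 1 + 1 + 5 + 3 + 1 + 1 = 28.

28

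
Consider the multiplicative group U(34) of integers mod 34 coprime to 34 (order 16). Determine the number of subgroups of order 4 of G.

|G| = 16 and 4 | 16, so subgroups of order 4 are possible by Lagrange.
The subgroups of order 4 are: {1, 13, 21, 33}.
So G has 1 subgroup of order 4.

1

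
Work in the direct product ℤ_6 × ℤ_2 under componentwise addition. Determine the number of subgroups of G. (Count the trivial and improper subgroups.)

10

|G| = 12, so by Lagrange every subgroup order divides 12. Divisors: 1, 2, 3, 4, 6, 12.
Subgroups by order — order 1: 1; order 2: 3; order 3: 1; order 4: 1; order 6: 3; order 12: 1.
Total: 1 + 3 + 1 + 1 + 3 + 1 = 10.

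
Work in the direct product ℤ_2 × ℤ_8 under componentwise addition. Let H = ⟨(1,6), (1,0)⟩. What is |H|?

|⟨(1,6)⟩| = 4 and |⟨(1,0)⟩| = 2, so |H| is a multiple of lcm(4, 2) = 4 and divides |G| = 16.
Closing under the operation: H = {(0,0), (0,2), (0,4), (0,6), (1,0), (1,2), (1,4), (1,6)}, so |H| = 8.

8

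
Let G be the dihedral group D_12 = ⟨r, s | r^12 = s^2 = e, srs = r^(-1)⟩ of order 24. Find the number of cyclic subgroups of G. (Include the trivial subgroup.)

18

A cyclic subgroup of order d is generated by each of its φ(d) elements of order d, so the cyclic subgroups of order d number (#elements of order d)/φ(d).
Cyclic subgroups by order — order 1: 1; order 2: 13; order 3: 1; order 4: 1; order 6: 1; order 12: 1.
Total: 18.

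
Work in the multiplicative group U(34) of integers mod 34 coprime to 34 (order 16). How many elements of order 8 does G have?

The elements of order 8 are: 9, 15, 19, 25.
That's 4.

4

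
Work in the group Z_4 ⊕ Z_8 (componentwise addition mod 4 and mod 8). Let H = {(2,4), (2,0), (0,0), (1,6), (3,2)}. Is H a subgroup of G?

No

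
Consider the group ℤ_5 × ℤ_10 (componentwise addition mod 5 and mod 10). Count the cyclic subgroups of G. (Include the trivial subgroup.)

Each element a generates a cyclic subgroup ⟨a⟩; distinct elements may generate the same one (a cyclic group of order d has φ(d) generators).
Cyclic subgroups by order — order 1: 1; order 2: 1; order 5: 6; order 10: 6.
Total: 14.

14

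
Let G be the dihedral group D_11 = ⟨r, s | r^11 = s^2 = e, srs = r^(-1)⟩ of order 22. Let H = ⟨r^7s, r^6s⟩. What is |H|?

|⟨r^7s⟩| = 2 and |⟨r^6s⟩| = 2, so |H| is a multiple of lcm(2, 2) = 2 and divides |G| = 22.
Closing {r^7s, r^6s} under the group operation gives all of G, so |H| = 22.

22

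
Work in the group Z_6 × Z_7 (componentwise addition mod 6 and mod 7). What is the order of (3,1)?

The order of (3,1) in Z_6 × Z_7 is lcm(ord(3) in Z_6, ord(1) in Z_7).
ord(3) = 2 and ord(1) = 7, so |⟨(3,1)⟩| = lcm(2, 7) = 14.

14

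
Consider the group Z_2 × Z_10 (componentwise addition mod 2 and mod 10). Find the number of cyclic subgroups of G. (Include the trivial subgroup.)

Group the elements of G by the cyclic subgroup they generate; each cyclic subgroup of order d accounts for φ(d) elements.
Cyclic subgroups by order — order 1: 1; order 2: 3; order 5: 1; order 10: 3.
Total: 8.

8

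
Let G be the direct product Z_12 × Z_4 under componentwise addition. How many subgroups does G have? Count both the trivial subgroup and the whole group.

|G| = 48, so by Lagrange every subgroup order divides 48. Divisors: 1, 2, 3, 4, 6, 8, 12, 16, 24, 48.
Subgroups by order — order 1: 1; order 2: 3; order 3: 1; order 4: 7; order 6: 3; order 8: 3; order 12: 7; order 16: 1; order 24: 3; order 48: 1.
Total: 1 + 3 + 1 + 7 + 3 + 3 + 7 + 1 + 3 + 1 = 30.

30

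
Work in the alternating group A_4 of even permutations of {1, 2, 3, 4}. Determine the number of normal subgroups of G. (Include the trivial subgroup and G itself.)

G has 10 subgroups. Checking conjugation-invariance by order — order 1: 1/1 normal; order 2: 0/3 normal; order 3: 0/4 normal; order 4: 1/1 normal; order 12: 1/1 normal.
Total normal subgroups: 3.

3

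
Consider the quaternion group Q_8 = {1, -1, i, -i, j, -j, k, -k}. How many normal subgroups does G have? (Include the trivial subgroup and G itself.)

6

G has 6 subgroups. Checking conjugation-invariance by order — order 1: 1/1 normal; order 2: 1/1 normal; order 4: 3/3 normal; order 8: 1/1 normal.
Total normal subgroups: 6.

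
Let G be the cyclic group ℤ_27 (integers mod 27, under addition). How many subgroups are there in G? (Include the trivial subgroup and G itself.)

Subgroups of the cyclic group ℤ_27 correspond bijectively to divisors of 27.
Divisors of 27: 1, 3, 9, 27.
So ℤ_27 has 4 subgroups.

4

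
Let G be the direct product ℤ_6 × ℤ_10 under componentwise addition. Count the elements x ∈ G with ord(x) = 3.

An element (a,b) has order lcm(ord(a), ord(b)); count pairs with lcm equal to 3.
Enumerating gives 2 such elements.

2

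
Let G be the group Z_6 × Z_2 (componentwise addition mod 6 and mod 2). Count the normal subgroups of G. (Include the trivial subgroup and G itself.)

10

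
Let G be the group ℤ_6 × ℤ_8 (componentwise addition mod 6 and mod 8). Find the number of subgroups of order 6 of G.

3

|G| = 48 and 6 | 48, so subgroups of order 6 are possible by Lagrange.
The subgroups of order 6 are: {(0,0), (0,4), (2,0), (2,4), (4,0), (4,4)}; {(0,0), (1,0), (2,0), (3,0), (4,0), (5,0)}; {(0,0), (1,4), (2,0), (3,4), (4,0), (5,4)}.
So G has 3 subgroups of order 6.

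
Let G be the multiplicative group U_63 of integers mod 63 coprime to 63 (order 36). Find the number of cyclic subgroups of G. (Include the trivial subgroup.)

20

Group the elements of G by the cyclic subgroup they generate; each cyclic subgroup of order d accounts for φ(d) elements.
Cyclic subgroups by order — order 1: 1; order 2: 3; order 3: 4; order 6: 12.
Total: 20.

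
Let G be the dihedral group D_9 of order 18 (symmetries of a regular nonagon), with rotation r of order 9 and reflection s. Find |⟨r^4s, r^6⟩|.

6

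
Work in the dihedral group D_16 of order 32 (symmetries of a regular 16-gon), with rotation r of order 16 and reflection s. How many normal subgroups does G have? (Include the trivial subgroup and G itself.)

8

G has 36 subgroups. Checking conjugation-invariance by order — order 1: 1/1 normal; order 2: 1/17 normal; order 4: 1/9 normal; order 8: 1/5 normal; order 16: 3/3 normal; order 32: 1/1 normal.
Total normal subgroups: 8.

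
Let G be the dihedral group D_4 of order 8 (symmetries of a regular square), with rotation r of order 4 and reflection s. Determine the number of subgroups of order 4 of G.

3

|G| = 8 and 4 | 8, so subgroups of order 4 are possible by Lagrange.
The subgroups of order 4 are: {e, r, r^2, r^3}; {e, r^2, s, r^2s}; {e, r^2, rs, r^3s}.
So G has 3 subgroups of order 4.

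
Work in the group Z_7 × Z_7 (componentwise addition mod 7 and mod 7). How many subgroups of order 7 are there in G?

8

|G| = 49 and 7 | 49, so subgroups of order 7 are possible by Lagrange.
The subgroups of order 7 are: {(0,0), (0,1), (0,2), (0,3), (0,4), (0,5), (0,6)}; {(0,0), (1,0), (2,0), (3,0), (4,0), (5,0), (6,0)}; {(0,0), (1,1), (2,2), (3,3), (4,4), (5,5), (6,6)}; {(0,0), (1,2), (2,4), (3,6), (4,1), (5,3), (6,5)}; … (8 in all).
So G has 8 subgroups of order 7.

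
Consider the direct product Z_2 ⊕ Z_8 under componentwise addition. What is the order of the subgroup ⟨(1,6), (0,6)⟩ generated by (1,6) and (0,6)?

|⟨(1,6)⟩| = 4 and |⟨(0,6)⟩| = 4, so |H| is a multiple of lcm(4, 4) = 4 and divides |G| = 16.
Closing under the operation: H = {(0,0), (0,2), (0,4), (0,6), (1,0), (1,2), (1,4), (1,6)}, so |H| = 8.

8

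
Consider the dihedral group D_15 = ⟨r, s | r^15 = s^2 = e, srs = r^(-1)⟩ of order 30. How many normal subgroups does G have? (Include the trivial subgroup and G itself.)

5

G has 28 subgroups. Checking conjugation-invariance by order — order 1: 1/1 normal; order 2: 0/15 normal; order 3: 1/1 normal; order 5: 1/1 normal; order 6: 0/5 normal; order 10: 0/3 normal; order 15: 1/1 normal; order 30: 1/1 normal.
Total normal subgroups: 5.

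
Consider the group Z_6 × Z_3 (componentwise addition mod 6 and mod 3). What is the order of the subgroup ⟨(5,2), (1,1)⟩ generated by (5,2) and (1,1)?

|⟨(5,2)⟩| = 6 and |⟨(1,1)⟩| = 6, so |H| is a multiple of lcm(6, 6) = 6 and divides |G| = 18.
Closing under the operation: H = {(0,0), (1,1), (2,2), (3,0), (4,1), (5,2)}, so |H| = 6.

6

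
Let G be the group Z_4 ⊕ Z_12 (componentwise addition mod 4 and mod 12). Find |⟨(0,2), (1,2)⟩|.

|⟨(0,2)⟩| = 6 and |⟨(1,2)⟩| = 12, so |H| is a multiple of lcm(6, 12) = 12 and divides |G| = 48.
Closing under the operation: H = {(0,0), (0,2), (0,4), (0,6), (0,8), (0,10), (1,0), (1,2), (1,4), (1,6), (1,8), (1,10), (2,0), (2,2), (2,4), (2,6), (2,8), (2,10), (3,0), (3,2), (3,4), (3,6), (3,8), (3,10)}, so |H| = 24.

24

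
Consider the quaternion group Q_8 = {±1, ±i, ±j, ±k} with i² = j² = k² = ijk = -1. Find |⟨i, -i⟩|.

4

|⟨i⟩| = 4 and |⟨-i⟩| = 4, so |H| is a multiple of lcm(4, 4) = 4 and divides |G| = 8.
Closing under the operation: H = {1, -1, i, -i}, so |H| = 4.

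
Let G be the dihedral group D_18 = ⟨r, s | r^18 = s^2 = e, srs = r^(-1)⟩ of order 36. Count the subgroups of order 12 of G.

3

|G| = 36 and 12 | 36, so subgroups of order 12 are possible by Lagrange.
The subgroups of order 12 are: {e, r^3, r^6, r^9, r^12, r^15, rs, r^4s, r^7s, r^10s, r^13s, r^16s}; {e, r^3, r^6, r^9, r^12, r^15, r^2s, r^5s, r^8s, r^11s, r^14s, r^17s}; {e, r^3, r^6, r^9, r^12, r^15, s, r^3s, r^6s, r^9s, r^12s, r^15s}.
So G has 3 subgroups of order 12.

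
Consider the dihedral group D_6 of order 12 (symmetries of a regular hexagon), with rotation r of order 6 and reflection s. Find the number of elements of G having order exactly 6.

2

The elements of order 6 are: r, r^5.
That's 2.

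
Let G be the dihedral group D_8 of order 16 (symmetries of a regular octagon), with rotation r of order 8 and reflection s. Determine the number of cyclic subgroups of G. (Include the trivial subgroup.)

Group the elements of G by the cyclic subgroup they generate; each cyclic subgroup of order d accounts for φ(d) elements.
Cyclic subgroups by order — order 1: 1; order 2: 9; order 4: 1; order 8: 1.
Total: 12.

12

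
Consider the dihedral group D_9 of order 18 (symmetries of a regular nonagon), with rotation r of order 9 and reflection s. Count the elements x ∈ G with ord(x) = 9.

The elements of order 9 are: r, r^2, r^4, r^5, r^7, r^8.
That's 6.

6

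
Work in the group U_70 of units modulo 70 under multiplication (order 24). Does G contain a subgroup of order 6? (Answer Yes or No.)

6 | 24. A subgroup of order 6 is {1, 11, 19, 51, 59, 69}.

Yes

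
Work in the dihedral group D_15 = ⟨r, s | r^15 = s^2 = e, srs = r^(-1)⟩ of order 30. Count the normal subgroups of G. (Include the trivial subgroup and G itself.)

G has 28 subgroups. Checking conjugation-invariance by order — order 1: 1/1 normal; order 2: 0/15 normal; order 3: 1/1 normal; order 5: 1/1 normal; order 6: 0/5 normal; order 10: 0/3 normal; order 15: 1/1 normal; order 30: 1/1 normal.
Total normal subgroups: 5.

5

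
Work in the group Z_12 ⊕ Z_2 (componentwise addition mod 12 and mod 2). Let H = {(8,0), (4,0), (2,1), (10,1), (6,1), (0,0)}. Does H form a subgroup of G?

|H| = 6 divides |G| = 24, consistent with Lagrange.
H contains the identity, every element's inverse is in H, and H is closed under +: it is a subgroup.
In fact H = ⟨(2,1)⟩.

Yes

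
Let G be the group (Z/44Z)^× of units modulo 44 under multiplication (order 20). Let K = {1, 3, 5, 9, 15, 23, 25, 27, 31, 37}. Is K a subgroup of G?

|K| = 10 divides |G| = 20, consistent with Lagrange.
K contains the identity, every element's inverse is in K, and K is closed under ·: it is a subgroup.
In fact K = ⟨3⟩.

Yes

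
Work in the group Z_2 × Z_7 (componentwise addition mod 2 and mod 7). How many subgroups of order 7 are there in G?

1

|G| = 14 and 7 | 14, so subgroups of order 7 are possible by Lagrange.
The subgroups of order 7 are: {(0,0), (0,1), (0,2), (0,3), (0,4), (0,5), (0,6)}.
So G has 1 subgroup of order 7.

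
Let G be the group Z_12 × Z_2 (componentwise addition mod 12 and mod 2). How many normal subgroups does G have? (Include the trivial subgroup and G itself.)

16

G is abelian, so every subgroup is normal.
G has 16 subgroups in total, hence 16 normal subgroups.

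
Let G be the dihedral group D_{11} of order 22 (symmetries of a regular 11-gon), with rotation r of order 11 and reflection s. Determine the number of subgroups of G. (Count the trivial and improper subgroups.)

14

|G| = 22, so by Lagrange every subgroup order divides 22. Divisors: 1, 2, 11, 22.
Subgroups by order — order 1: 1; order 2: 11; order 11: 1; order 22: 1.
Total: 1 + 11 + 1 + 1 = 14.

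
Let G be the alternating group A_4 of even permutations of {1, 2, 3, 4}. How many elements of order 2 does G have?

3

The elements of order 2 are: (1 2)(3 4), (1 3)(2 4), (1 4)(2 3).
That's 3.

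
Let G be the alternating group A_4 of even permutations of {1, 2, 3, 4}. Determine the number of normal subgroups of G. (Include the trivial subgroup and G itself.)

3

G has 10 subgroups. Checking conjugation-invariance by order — order 1: 1/1 normal; order 2: 0/3 normal; order 3: 0/4 normal; order 4: 1/1 normal; order 12: 1/1 normal.
Total normal subgroups: 3.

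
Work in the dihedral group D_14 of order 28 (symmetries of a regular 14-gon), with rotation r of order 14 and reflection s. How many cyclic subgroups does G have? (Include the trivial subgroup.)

Each element a generates a cyclic subgroup ⟨a⟩; distinct elements may generate the same one (a cyclic group of order d has φ(d) generators).
Cyclic subgroups by order — order 1: 1; order 2: 15; order 7: 1; order 14: 1.
Total: 18.

18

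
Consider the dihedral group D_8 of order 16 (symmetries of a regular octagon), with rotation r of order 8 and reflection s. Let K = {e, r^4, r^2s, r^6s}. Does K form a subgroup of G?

Yes

|K| = 4 divides |G| = 16, consistent with Lagrange.
K contains the identity, every element's inverse is in K, and K is closed under ·: it is a subgroup.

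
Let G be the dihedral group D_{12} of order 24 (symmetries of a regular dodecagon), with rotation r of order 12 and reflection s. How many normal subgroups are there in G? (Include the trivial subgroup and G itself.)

9

G has 34 subgroups. Checking conjugation-invariance by order — order 1: 1/1 normal; order 2: 1/13 normal; order 3: 1/1 normal; order 4: 1/7 normal; order 6: 1/5 normal; order 8: 0/3 normal; order 12: 3/3 normal; order 24: 1/1 normal.
Total normal subgroups: 9.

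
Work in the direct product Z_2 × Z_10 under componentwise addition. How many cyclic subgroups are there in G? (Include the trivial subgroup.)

8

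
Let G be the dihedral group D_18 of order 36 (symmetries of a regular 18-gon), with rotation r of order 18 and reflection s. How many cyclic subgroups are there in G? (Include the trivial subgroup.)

Each element a generates a cyclic subgroup ⟨a⟩; distinct elements may generate the same one (a cyclic group of order d has φ(d) generators).
Cyclic subgroups by order — order 1: 1; order 2: 19; order 3: 1; order 6: 1; order 9: 1; order 18: 1.
Total: 24.

24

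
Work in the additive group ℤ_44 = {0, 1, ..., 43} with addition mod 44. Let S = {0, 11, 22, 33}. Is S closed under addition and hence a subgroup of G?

Yes

|S| = 4 divides |G| = 44, consistent with Lagrange.
S contains the identity, every element's inverse is in S, and S is closed under +: it is a subgroup.
In fact S = ⟨33⟩.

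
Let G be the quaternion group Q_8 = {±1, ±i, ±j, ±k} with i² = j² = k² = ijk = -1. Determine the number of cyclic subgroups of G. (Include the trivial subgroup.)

Group the elements of G by the cyclic subgroup they generate; each cyclic subgroup of order d accounts for φ(d) elements.
Cyclic subgroups by order — order 1: 1; order 2: 1; order 4: 3.
Total: 5.

5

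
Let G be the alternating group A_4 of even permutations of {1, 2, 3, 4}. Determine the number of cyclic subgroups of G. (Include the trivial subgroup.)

Group the elements of G by the cyclic subgroup they generate; each cyclic subgroup of order d accounts for φ(d) elements.
Cyclic subgroups by order — order 1: 1; order 2: 3; order 3: 4.
Total: 8.

8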